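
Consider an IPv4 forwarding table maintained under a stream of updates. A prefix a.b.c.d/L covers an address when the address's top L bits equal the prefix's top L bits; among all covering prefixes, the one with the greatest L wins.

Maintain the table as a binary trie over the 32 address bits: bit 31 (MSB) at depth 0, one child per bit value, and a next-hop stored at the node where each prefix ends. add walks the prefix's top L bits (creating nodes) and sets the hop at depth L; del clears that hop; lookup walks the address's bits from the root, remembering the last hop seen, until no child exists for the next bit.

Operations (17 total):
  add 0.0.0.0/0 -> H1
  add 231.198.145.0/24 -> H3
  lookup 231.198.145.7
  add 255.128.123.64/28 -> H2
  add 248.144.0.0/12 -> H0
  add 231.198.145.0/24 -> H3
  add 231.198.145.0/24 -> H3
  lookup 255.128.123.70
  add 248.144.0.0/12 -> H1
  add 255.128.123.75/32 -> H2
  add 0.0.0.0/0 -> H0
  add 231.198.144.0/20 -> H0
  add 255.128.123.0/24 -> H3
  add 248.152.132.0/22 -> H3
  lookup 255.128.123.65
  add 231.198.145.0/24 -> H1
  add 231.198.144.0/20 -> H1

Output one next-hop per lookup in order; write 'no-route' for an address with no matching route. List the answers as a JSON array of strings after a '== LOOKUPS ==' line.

Apply in order:
  add 0.0.0.0/0 -> H1 at depth 0
  add 231.198.145.0/24 -> H3 at depth 24
  Q 231.198.145.7: descend 111001111100011010010001 ; hops seen [H1,H3] ; pick H3
  add 255.128.123.64/28 -> H2 at depth 28
  add 248.144.0.0/12 -> H0 at depth 12
  add 231.198.145.0/24 -> H3 at depth 24
  add 231.198.145.0/24 -> H3 at depth 24
  Q 255.128.123.70: descend 1111111110000000011110110100 ; hops seen [H1,H2] ; pick H2
  add 248.144.0.0/12 -> H1 at depth 12
  add 255.128.123.75/32 -> H2 at depth 32
  add 0.0.0.0/0 -> H0 at depth 0
  add 231.198.144.0/20 -> H0 at depth 20
  add 255.128.123.0/24 -> H3 at depth 24
  add 248.152.132.0/22 -> H3 at depth 22
  Q 255.128.123.65: descend 1111111110000000011110110100 ; hops seen [H0,H3,H2] ; pick H2
  add 231.198.145.0/24 -> H1 at depth 24
  add 231.198.144.0/20 -> H1 at depth 20

== LOOKUPS ==
["H3","H2","H2"]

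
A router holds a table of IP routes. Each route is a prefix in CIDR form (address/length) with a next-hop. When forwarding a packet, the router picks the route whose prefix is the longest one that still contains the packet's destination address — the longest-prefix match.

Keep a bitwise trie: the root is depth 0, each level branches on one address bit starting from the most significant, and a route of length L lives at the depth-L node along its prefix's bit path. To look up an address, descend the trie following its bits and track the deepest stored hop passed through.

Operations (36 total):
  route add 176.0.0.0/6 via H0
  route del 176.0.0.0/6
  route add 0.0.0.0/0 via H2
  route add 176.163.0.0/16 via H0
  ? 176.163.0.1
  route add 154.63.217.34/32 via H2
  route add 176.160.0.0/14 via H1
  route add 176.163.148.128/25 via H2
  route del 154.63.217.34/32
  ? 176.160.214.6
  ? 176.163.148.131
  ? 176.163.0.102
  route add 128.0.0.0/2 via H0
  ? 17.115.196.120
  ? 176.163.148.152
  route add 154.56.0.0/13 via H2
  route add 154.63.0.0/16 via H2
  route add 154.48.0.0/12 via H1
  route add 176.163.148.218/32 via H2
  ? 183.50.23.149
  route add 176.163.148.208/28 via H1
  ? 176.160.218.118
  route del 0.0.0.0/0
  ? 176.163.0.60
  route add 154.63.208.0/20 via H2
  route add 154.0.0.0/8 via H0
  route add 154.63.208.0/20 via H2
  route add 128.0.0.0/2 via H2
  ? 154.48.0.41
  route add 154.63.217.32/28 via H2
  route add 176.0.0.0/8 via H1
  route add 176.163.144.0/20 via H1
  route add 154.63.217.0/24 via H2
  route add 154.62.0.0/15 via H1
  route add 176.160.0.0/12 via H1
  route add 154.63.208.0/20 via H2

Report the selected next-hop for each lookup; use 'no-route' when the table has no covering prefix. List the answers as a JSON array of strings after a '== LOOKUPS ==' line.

Apply in order:
  + 176.0.0.0/6 (H0) depth=6
  - 176.0.0.0/6 clear@6
  + 0.0.0.0/0 (H2) depth=0
  + 176.163.0.0/16 (H0) depth=16
  ? 176.163.0.1  path d0:H2→d1:-→d2:-→d3:-→d4:-→d5:-→d6:-→d7:-→d8:-→d9:-→d10:-→d11:-→d12:-→d13:-→d14:-→d15:-→d16:H0  best=H0
  + 154.63.217.34/32 (H2) depth=32
  + 176.160.0.0/14 (H1) depth=14
  + 176.163.148.128/25 (H2) depth=25
  - 154.63.217.34/32 clear@32
  ? 176.160.214.6  path d0:H2→d1:-→d2:-→d3:-→d4:-→d5:-→d6:-→d7:-→d8:-→d9:-→d10:-→d11:-→d12:-→d13:-→d14:H1  best=H1
  ? 176.163.148.131  path d0:H2→d1:-→d2:-→d3:-→d4:-→d5:-→d6:-→d7:-→d8:-→d9:-→d10:-→d11:-→d12:-→d13:-→d14:H1→d15:-→d16:H0→d17:-→d18:-→d19:-→d20:-→d21:-→d22:-→d23:-→d24:-→d25:H2  best=H2
  ? 176.163.0.102  path d0:H2→d1:-→d2:-→d3:-→d4:-→d5:-→d6:-→d7:-→d8:-→d9:-→d10:-→d11:-→d12:-→d13:-→d14:H1→d15:-→d16:H0  best=H0
  + 128.0.0.0/2 (H0) depth=2
  ? 17.115.196.120  path d0:H2  best=H2
  ? 176.163.148.152  path d0:H2→d1:-→d2:H0→d3:-→d4:-→d5:-→d6:-→d7:-→d8:-→d9:-→d10:-→d11:-→d12:-→d13:-→d14:H1→d15:-→d16:H0→d17:-→d18:-→d19:-→d20:-→d21:-→d22:-→d23:-→d24:-→d25:H2  best=H2
  + 154.56.0.0/13 (H2) depth=13
  + 154.63.0.0/16 (H2) depth=16
  + 154.48.0.0/12 (H1) depth=12
  + 176.163.148.218/32 (H2) depth=32
  ? 183.50.23.149  path d0:H2→d1:-→d2:H0→d3:-→d4:-→d5:-  best=H0
  + 176.163.148.208/28 (H1) depth=28
  ? 176.160.218.118  path d0:H2→d1:-→d2:H0→d3:-→d4:-→d5:-→d6:-→d7:-→d8:-→d9:-→d10:-→d11:-→d12:-→d13:-→d14:H1  best=H1
  - 0.0.0.0/0 clear@0
  ? 176.163.0.60  path d0:-→d1:-→d2:H0→d3:-→d4:-→d5:-→d6:-→d7:-→d8:-→d9:-→d10:-→d11:-→d12:-→d13:-→d14:H1→d15:-→d16:H0  best=H0
  + 154.63.208.0/20 (H2) depth=20
  + 154.0.0.0/8 (H0) depth=8
  + 154.63.208.0/20 (H2) depth=20
  + 128.0.0.0/2 (H2) depth=2
  ? 154.48.0.41  path d0:-→d1:-→d2:H2→d3:-→d4:-→d5:-→d6:-→d7:-→d8:H0→d9:-→d10:-→d11:-→d12:H1  best=H1
  + 154.63.217.32/28 (H2) depth=28
  + 176.0.0.0/8 (H1) depth=8
  + 176.163.144.0/20 (H1) depth=20
  + 154.63.217.0/24 (H2) depth=24
  + 154.62.0.0/15 (H1) depth=15
  + 176.160.0.0/12 (H1) depth=12
  + 154.63.208.0/20 (H2) depth=20

== LOOKUPS ==
["H0","H1","H2","H0","H2","H2","H0","H1","H0","H1"]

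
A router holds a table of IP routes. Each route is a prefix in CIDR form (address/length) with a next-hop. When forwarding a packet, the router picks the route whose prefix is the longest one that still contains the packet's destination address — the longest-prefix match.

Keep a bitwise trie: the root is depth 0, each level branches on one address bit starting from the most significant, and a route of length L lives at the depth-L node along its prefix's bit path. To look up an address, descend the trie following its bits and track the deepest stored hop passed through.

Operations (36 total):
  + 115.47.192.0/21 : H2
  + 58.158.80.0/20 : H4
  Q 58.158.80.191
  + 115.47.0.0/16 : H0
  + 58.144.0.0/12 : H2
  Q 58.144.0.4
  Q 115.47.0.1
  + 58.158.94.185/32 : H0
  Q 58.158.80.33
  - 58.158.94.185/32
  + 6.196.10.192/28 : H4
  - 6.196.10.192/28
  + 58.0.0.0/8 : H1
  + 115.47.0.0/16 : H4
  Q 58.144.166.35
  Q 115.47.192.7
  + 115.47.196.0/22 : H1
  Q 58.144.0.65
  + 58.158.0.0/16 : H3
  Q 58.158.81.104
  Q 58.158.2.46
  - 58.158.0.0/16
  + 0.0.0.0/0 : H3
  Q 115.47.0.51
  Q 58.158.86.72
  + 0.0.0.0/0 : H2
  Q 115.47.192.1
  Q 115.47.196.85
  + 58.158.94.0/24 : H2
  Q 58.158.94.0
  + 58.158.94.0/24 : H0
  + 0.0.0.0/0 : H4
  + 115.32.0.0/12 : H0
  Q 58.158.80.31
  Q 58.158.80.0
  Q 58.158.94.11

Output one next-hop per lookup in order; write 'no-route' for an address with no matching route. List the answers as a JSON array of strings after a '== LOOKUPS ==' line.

Apply in order:
  add 115.47.192.0/21 -> H2 at depth 21
  add 58.158.80.0/20 -> H4 at depth 20
  Q 58.158.80.191: descend 00111010100111100101 ; hops seen [H4] ; pick H4
  add 115.47.0.0/16 -> H0 at depth 16
  add 58.144.0.0/12 -> H2 at depth 12
  Q 58.144.0.4: descend 001110101001 ; hops seen [H2] ; pick H2
  Q 115.47.0.1: descend 0111001100101111 ; hops seen [H0] ; pick H0
  add 58.158.94.185/32 -> H0 at depth 32
  Q 58.158.80.33: descend 00111010100111100101 ; hops seen [H2,H4] ; pick H4
  - 58.158.94.185/32 clear@32
  add 6.196.10.192/28 -> H4 at depth 28
  - 6.196.10.192/28 clear@28
  add 58.0.0.0/8 -> H1 at depth 8
  add 115.47.0.0/16 -> H4 at depth 16
  Q 58.144.166.35: descend 001110101001 ; hops seen [H1,H2] ; pick H2
  Q 115.47.192.7: descend 011100110010111111000 ; hops seen [H4,H2] ; pick H2
  add 115.47.196.0/22 -> H1 at depth 22
  Q 58.144.0.65: descend 001110101001 ; hops seen [H1,H2] ; pick H2
  add 58.158.0.0/16 -> H3 at depth 16
  Q 58.158.81.104: descend 00111010100111100101 ; hops seen [H1,H2,H3,H4] ; pick H4
  Q 58.158.2.46: descend 00111010100111100 ; hops seen [H1,H2,H3] ; pick H3
  - 58.158.0.0/16 clear@16
  add 0.0.0.0/0 -> H3 at depth 0
  Q 115.47.0.51: descend 0111001100101111 ; hops seen [H3,H4] ; pick H4
  Q 58.158.86.72: descend 00111010100111100101 ; hops seen [H3,H1,H2,H4] ; pick H4
  add 0.0.0.0/0 -> H2 at depth 0
  Q 115.47.192.1: descend 011100110010111111000 ; hops seen [H2,H4,H2] ; pick H2
  Q 115.47.196.85: descend 0111001100101111110001 ; hops seen [H2,H4,H2,H1] ; pick H1
  add 58.158.94.0/24 -> H2 at depth 24
  Q 58.158.94.0: descend 001110101001111001011110 ; hops seen [H2,H1,H2,H4,H2] ; pick H2
  add 58.158.94.0/24 -> H0 at depth 24
  add 0.0.0.0/0 -> H4 at depth 0
  add 115.32.0.0/12 -> H0 at depth 12
  Q 58.158.80.31: descend 00111010100111100101 ; hops seen [H4,H1,H2,H4] ; pick H4
  Q 58.158.80.0: descend 00111010100111100101 ; hops seen [H4,H1,H2,H4] ; pick H4
  Q 58.158.94.11: descend 001110101001111001011110 ; hops seen [H4,H1,H2,H4,H0] ; pick H0

== LOOKUPS ==
["H4","H2","H0","H4","H2","H2","H2","H4","H3","H4","H4","H2","H1","H2","H4","H4","H0"]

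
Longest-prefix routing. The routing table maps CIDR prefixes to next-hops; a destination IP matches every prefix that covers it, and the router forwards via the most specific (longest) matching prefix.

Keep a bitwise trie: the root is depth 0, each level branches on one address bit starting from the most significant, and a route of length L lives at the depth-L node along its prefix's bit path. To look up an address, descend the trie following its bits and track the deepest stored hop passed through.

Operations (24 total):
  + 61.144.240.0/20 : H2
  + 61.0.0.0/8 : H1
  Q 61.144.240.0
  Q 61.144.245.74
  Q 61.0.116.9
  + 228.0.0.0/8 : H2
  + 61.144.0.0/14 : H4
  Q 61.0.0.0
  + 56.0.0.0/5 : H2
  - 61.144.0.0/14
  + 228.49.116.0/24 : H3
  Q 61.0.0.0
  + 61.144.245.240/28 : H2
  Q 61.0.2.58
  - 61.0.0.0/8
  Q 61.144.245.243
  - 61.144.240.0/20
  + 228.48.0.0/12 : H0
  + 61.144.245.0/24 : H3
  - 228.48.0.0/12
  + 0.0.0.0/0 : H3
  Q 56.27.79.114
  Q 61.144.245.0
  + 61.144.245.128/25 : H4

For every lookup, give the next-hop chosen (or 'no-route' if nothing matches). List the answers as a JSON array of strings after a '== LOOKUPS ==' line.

Process each operation:
  add 61.144.240.0/20 -> H2 at depth 20
  add 61.0.0.0/8 -> H1 at depth 8
  ? 61.144.240.0  path d0:-→d1:-→d2:-→d3:-→d4:-→d5:-→d6:-→d7:-→d8:H1→d9:-→d10:-→d11:-→d12:-→d13:-→d14:-→d15:-→d16:-→d17:-→d18:-→d19:-→d20:H2  best=H2
  ? 61.144.245.74  path d0:-→d1:-→d2:-→d3:-→d4:-→d5:-→d6:-→d7:-→d8:H1→d9:-→d10:-→d11:-→d12:-→d13:-→d14:-→d15:-→d16:-→d17:-→d18:-→d19:-→d20:H2  best=H2
  ? 61.0.116.9  path d0:-→d1:-→d2:-→d3:-→d4:-→d5:-→d6:-→d7:-→d8:H1  best=H1
  add 228.0.0.0/8 -> H2 at depth 8
  add 61.144.0.0/14 -> H4 at depth 14
  ? 61.0.0.0  path d0:-→d1:-→d2:-→d3:-→d4:-→d5:-→d6:-→d7:-→d8:H1  best=H1
  add 56.0.0.0/5 -> H2 at depth 5
  - 61.144.0.0/14 clear@14
  add 228.49.116.0/24 -> H3 at depth 24
  ? 61.0.0.0  path d0:-→d1:-→d2:-→d3:-→d4:-→d5:H2→d6:-→d7:-→d8:H1  best=H1
  add 61.144.245.240/28 -> H2 at depth 28
  ? 61.0.2.58  path d0:-→d1:-→d2:-→d3:-→d4:-→d5:H2→d6:-→d7:-→d8:H1  best=H1
  - 61.0.0.0/8 clear@8
  ? 61.144.245.243  path d0:-→d1:-→d2:-→d3:-→d4:-→d5:H2→d6:-→d7:-→d8:-→d9:-→d10:-→d11:-→d12:-→d13:-→d14:-→d15:-→d16:-→d17:-→d18:-→d19:-→d20:H2→d21:-→d22:-→d23:-→d24:-→d25:-→d26:-→d27:-→d28:H2  best=H2
  - 61.144.240.0/20 clear@20
  add 228.48.0.0/12 -> H0 at depth 12
  add 61.144.245.0/24 -> H3 at depth 24
  - 228.48.0.0/12 clear@12
  add 0.0.0.0/0 -> H3 at depth 0
  ? 56.27.79.114  path d0:H3→d1:-→d2:-→d3:-→d4:-→d5:H2  best=H2
  ? 61.144.245.0  path d0:H3→d1:-→d2:-→d3:-→d4:-→d5:H2→d6:-→d7:-→d8:-→d9:-→d10:-→d11:-→d12:-→d13:-→d14:-→d15:-→d16:-→d17:-→d18:-→d19:-→d20:-→d21:-→d22:-→d23:-→d24:H3  best=H3
  add 61.144.245.128/25 -> H4 at depth 25

== LOOKUPS ==
["H2","H2","H1","H1","H1","H1","H2","H2","H3"]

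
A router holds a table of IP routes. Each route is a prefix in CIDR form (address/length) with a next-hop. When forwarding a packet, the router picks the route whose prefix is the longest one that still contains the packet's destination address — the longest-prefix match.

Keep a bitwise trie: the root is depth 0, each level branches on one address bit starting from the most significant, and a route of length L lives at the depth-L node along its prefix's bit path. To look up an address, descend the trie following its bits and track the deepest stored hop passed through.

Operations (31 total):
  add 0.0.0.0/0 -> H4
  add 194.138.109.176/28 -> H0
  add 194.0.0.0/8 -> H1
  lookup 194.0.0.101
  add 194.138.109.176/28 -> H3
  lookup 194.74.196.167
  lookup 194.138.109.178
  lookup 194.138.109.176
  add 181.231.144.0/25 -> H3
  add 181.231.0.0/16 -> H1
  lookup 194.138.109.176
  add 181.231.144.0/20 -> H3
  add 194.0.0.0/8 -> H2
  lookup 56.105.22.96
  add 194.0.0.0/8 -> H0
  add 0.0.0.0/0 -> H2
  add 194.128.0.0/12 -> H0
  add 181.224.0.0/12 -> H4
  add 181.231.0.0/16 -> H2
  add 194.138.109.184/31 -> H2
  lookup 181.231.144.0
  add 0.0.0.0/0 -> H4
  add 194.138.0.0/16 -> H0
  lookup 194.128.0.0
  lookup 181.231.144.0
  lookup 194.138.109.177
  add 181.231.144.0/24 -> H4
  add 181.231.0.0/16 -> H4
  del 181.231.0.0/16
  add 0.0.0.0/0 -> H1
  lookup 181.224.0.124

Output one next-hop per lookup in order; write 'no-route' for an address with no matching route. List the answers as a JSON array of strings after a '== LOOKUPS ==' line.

Trace:
  add 0.0.0.0/0 -> H4 at depth 0
  add 194.138.109.176/28 -> H0 at depth 28
  add 194.0.0.0/8 -> H1 at depth 8
  lookup 194.0.0.101: bits 11000010 walk d0:H4→d1:-→d2:-→d3:-→d4:-→d5:-→d6:-→d7:-→d8:H1 -> H1
  add 194.138.109.176/28 -> H3 at depth 28
  lookup 194.74.196.167: bits 11000010 walk d0:H4→d1:-→d2:-→d3:-→d4:-→d5:-→d6:-→d7:-→d8:H1 -> H1
  lookup 194.138.109.178: bits 1100001010001010011011011011 walk d0:H4→d1:-→d2:-→d3:-→d4:-→d5:-→d6:-→d7:-→d8:H1→d9:-→d10:-→d11:-→d12:-→d13:-→d14:-→d15:-→d16:-→d17:-→d18:-→d19:-→d20:-→d21:-→d22:-→d23:-→d24:-→d25:-→d26:-→d27:-→d28:H3 -> H3
  lookup 194.138.109.176: bits 1100001010001010011011011011 walk d0:H4→d1:-→d2:-→d3:-→d4:-→d5:-→d6:-→d7:-→d8:H1→d9:-→d10:-→d11:-→d12:-→d13:-→d14:-→d15:-→d16:-→d17:-→d18:-→d19:-→d20:-→d21:-→d22:-→d23:-→d24:-→d25:-→d26:-→d27:-→d28:H3 -> H3
  add 181.231.144.0/25 -> H3 at depth 25
  add 181.231.0.0/16 -> H1 at depth 16
  lookup 194.138.109.176: bits 1100001010001010011011011011 walk d0:H4→d1:-→d2:-→d3:-→d4:-→d5:-→d6:-→d7:-→d8:H1→d9:-→d10:-→d11:-→d12:-→d13:-→d14:-→d15:-→d16:-→d17:-→d18:-→d19:-→d20:-→d21:-→d22:-→d23:-→d24:-→d25:-→d26:-→d27:-→d28:H3 -> H3
  add 181.231.144.0/20 -> H3 at depth 20
  add 194.0.0.0/8 -> H2 at depth 8
  lookup 56.105.22.96: bits ε walk d0:H4 -> H4
  add 194.0.0.0/8 -> H0 at depth 8
  add 0.0.0.0/0 -> H2 at depth 0
  add 194.128.0.0/12 -> H0 at depth 12
  add 181.224.0.0/12 -> H4 at depth 12
  add 181.231.0.0/16 -> H2 at depth 16
  add 194.138.109.184/31 -> H2 at depth 31
  lookup 181.231.144.0: bits 1011010111100111100100000 walk d0:H2→d1:-→d2:-→d3:-→d4:-→d5:-→d6:-→d7:-→d8:-→d9:-→d10:-→d11:-→d12:H4→d13:-→d14:-→d15:-→d16:H2→d17:-→d18:-→d19:-→d20:H3→d21:-→d22:-→d23:-→d24:-→d25:H3 -> H3
  add 0.0.0.0/0 -> H4 at depth 0
  add 194.138.0.0/16 -> H0 at depth 16
  lookup 194.128.0.0: bits 110000101000 walk d0:H4→d1:-→d2:-→d3:-→d4:-→d5:-→d6:-→d7:-→d8:H0→d9:-→d10:-→d11:-→d12:H0 -> H0
  lookup 181.231.144.0: bits 1011010111100111100100000 walk d0:H4→d1:-→d2:-→d3:-→d4:-→d5:-→d6:-→d7:-→d8:-→d9:-→d10:-→d11:-→d12:H4→d13:-→d14:-→d15:-→d16:H2→d17:-→d18:-→d19:-→d20:H3→d21:-→d22:-→d23:-→d24:-→d25:H3 -> H3
  lookup 194.138.109.177: bits 1100001010001010011011011011 walk d0:H4→d1:-→d2:-→d3:-→d4:-→d5:-→d6:-→d7:-→d8:H0→d9:-→d10:-→d11:-→d12:H0→d13:-→d14:-→d15:-→d16:H0→d17:-→d18:-→d19:-→d20:-→d21:-→d22:-→d23:-→d24:-→d25:-→d26:-→d27:-→d28:H3 -> H3
  add 181.231.144.0/24 -> H4 at depth 24
  add 181.231.0.0/16 -> H4 at depth 16
  - 181.231.0.0/16 clear@16
  add 0.0.0.0/0 -> H1 at depth 0
  lookup 181.224.0.124: bits 1011010111100 walk d0:H1→d1:-→d2:-→d3:-→d4:-→d5:-→d6:-→d7:-→d8:-→d9:-→d10:-→d11:-→d12:H4→d13:- -> H4

== LOOKUPS ==
["H1","H1","H3","H3","H3","H4","H3","H0","H3","H3","H4"]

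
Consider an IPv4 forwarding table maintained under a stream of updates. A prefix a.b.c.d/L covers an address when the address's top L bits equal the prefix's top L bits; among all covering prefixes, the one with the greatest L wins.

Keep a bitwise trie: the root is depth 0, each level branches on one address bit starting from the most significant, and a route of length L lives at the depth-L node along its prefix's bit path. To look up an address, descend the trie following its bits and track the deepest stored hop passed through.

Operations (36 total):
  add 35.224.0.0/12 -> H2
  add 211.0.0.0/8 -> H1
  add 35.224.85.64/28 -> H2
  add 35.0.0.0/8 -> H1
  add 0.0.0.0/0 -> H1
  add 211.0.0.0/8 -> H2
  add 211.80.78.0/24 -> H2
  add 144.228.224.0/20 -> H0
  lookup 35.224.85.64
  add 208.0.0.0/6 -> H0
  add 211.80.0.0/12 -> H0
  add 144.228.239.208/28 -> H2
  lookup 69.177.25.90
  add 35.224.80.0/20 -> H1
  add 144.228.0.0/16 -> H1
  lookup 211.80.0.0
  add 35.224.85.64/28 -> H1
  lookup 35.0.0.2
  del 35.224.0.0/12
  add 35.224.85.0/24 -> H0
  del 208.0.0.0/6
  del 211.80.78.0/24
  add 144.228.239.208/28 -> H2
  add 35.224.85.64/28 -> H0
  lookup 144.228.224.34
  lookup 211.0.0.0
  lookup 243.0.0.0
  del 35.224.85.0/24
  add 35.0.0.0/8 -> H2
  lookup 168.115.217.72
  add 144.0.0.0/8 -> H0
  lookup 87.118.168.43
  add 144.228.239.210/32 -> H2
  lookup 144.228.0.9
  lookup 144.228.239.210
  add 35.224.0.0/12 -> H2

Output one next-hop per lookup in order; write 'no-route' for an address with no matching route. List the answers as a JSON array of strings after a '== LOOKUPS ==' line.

Trace:
  + 35.224.0.0/12 (H2) depth=12
  + 211.0.0.0/8 (H1) depth=8
  + 35.224.85.64/28 (H2) depth=28
  + 35.0.0.0/8 (H1) depth=8
  + 0.0.0.0/0 (H1) depth=0
  + 211.0.0.0/8 (H2) depth=8
  + 211.80.78.0/24 (H2) depth=24
  + 144.228.224.0/20 (H0) depth=20
  ? 35.224.85.64  path d0:H1→d1:-→d2:-→d3:-→d4:-→d5:-→d6:-→d7:-→d8:H1→d9:-→d10:-→d11:-→d12:H2→d13:-→d14:-→d15:-→d16:-→d17:-→d18:-→d19:-→d20:-→d21:-→d22:-→d23:-→d24:-→d25:-→d26:-→d27:-→d28:H2  best=H2
  + 208.0.0.0/6 (H0) depth=6
  + 211.80.0.0/12 (H0) depth=12
  + 144.228.239.208/28 (H2) depth=28
  ? 69.177.25.90  path d0:H1→d1:-  best=H1
  + 35.224.80.0/20 (H1) depth=20
  + 144.228.0.0/16 (H1) depth=16
  ? 211.80.0.0  path d0:H1→d1:-→d2:-→d3:-→d4:-→d5:-→d6:H0→d7:-→d8:H2→d9:-→d10:-→d11:-→d12:H0→d13:-→d14:-→d15:-→d16:-→d17:-  best=H0
  + 35.224.85.64/28 (H1) depth=28
  ? 35.0.0.2  path d0:H1→d1:-→d2:-→d3:-→d4:-→d5:-→d6:-→d7:-→d8:H1  best=H1
  - 35.224.0.0/12 clear@12
  + 35.224.85.0/24 (H0) depth=24
  - 208.0.0.0/6 clear@6
  - 211.80.78.0/24 clear@24
  + 144.228.239.208/28 (H2) depth=28
  + 35.224.85.64/28 (H0) depth=28
  ? 144.228.224.34  path d0:H1→d1:-→d2:-→d3:-→d4:-→d5:-→d6:-→d7:-→d8:-→d9:-→d10:-→d11:-→d12:-→d13:-→d14:-→d15:-→d16:H1→d17:-→d18:-→d19:-→d20:H0  best=H0
  ? 211.0.0.0  path d0:H1→d1:-→d2:-→d3:-→d4:-→d5:-→d6:-→d7:-→d8:H2→d9:-  best=H2
  ? 243.0.0.0  path d0:H1→d1:-→d2:-  best=H1
  - 35.224.85.0/24 clear@24
  + 35.0.0.0/8 (H2) depth=8
  ? 168.115.217.72  path d0:H1→d1:-→d2:-  best=H1
  + 144.0.0.0/8 (H0) depth=8
  ? 87.118.168.43  path d0:H1→d1:-  best=H1
  + 144.228.239.210/32 (H2) depth=32
  ? 144.228.0.9  path d0:H1→d1:-→d2:-→d3:-→d4:-→d5:-→d6:-→d7:-→d8:H0→d9:-→d10:-→d11:-→d12:-→d13:-→d14:-→d15:-→d16:H1  best=H1
  ? 144.228.239.210  path d0:H1→d1:-→d2:-→d3:-→d4:-→d5:-→d6:-→d7:-→d8:H0→d9:-→d10:-→d11:-→d12:-→d13:-→d14:-→d15:-→d16:H1→d17:-→d18:-→d19:-→d20:H0→d21:-→d22:-→d23:-→d24:-→d25:-→d26:-→d27:-→d28:H2→d29:-→d30:-→d31:-→d32:H2  best=H2
  + 35.224.0.0/12 (H2) depth=12

== LOOKUPS ==
["H2","H1","H0","H1","H0","H2","H1","H1","H1","H1","H2"]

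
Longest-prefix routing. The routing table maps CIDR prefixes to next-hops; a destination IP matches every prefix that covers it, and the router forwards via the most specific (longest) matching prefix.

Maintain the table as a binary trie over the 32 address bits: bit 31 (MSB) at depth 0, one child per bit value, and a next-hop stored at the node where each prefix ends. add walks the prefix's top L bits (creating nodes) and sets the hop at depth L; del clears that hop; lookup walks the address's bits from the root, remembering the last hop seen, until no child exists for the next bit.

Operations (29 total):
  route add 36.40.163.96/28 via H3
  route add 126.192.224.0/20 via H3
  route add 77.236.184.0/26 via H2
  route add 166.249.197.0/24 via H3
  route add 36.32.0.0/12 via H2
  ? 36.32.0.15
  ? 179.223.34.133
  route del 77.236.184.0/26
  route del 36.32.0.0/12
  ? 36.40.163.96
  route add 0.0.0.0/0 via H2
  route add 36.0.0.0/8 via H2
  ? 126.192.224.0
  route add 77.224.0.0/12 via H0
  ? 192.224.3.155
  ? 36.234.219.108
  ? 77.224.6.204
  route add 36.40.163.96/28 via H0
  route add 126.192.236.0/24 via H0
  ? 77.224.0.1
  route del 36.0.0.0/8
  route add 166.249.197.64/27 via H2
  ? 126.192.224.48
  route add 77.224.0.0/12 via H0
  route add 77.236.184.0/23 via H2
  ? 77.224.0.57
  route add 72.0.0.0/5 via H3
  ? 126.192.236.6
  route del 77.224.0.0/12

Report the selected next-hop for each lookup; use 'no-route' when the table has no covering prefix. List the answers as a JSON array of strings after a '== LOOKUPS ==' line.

Apply in order:
  add 36.40.163.96/28 -> H3 at depth 28
  add 126.192.224.0/20 -> H3 at depth 20
  add 77.236.184.0/26 -> H2 at depth 26
  add 166.249.197.0/24 -> H3 at depth 24
  add 36.32.0.0/12 -> H2 at depth 12
  Q 36.32.0.15: descend 001001000010 ; hops seen [H2] ; pick H2
  Q 179.223.34.133: descend 101 ; hops seen [∅] ; pick no-route
  del 77.236.184.0/26 (clear depth 26)
  del 36.32.0.0/12 (clear depth 12)
  Q 36.40.163.96: descend 0010010000101000101000110110 ; hops seen [H3] ; pick H3
  add 0.0.0.0/0 -> H2 at depth 0
  add 36.0.0.0/8 -> H2 at depth 8
  Q 126.192.224.0: descend 01111110110000001110 ; hops seen [H2,H3] ; pick H3
  add 77.224.0.0/12 -> H0 at depth 12
  Q 192.224.3.155: descend 1 ; hops seen [H2] ; pick H2
  Q 36.234.219.108: descend 00100100 ; hops seen [H2,H2] ; pick H2
  Q 77.224.6.204: descend 010011011110 ; hops seen [H2,H0] ; pick H0
  add 36.40.163.96/28 -> H0 at depth 28
  add 126.192.236.0/24 -> H0 at depth 24
  Q 77.224.0.1: descend 010011011110 ; hops seen [H2,H0] ; pick H0
  del 36.0.0.0/8 (clear depth 8)
  add 166.249.197.64/27 -> H2 at depth 27
  Q 126.192.224.48: descend 01111110110000001110 ; hops seen [H2,H3] ; pick H3
  add 77.224.0.0/12 -> H0 at depth 12
  add 77.236.184.0/23 -> H2 at depth 23
  Q 77.224.0.57: descend 010011011110 ; hops seen [H2,H0] ; pick H0
  add 72.0.0.0/5 -> H3 at depth 5
  Q 126.192.236.6: descend 011111101100000011101100 ; hops seen [H2,H3,H0] ; pick H0
  del 77.224.0.0/12 (clear depth 12)

== LOOKUPS ==
["H2","no-route","H3","H3","H2","H2","H0","H0","H3","H0","H0"]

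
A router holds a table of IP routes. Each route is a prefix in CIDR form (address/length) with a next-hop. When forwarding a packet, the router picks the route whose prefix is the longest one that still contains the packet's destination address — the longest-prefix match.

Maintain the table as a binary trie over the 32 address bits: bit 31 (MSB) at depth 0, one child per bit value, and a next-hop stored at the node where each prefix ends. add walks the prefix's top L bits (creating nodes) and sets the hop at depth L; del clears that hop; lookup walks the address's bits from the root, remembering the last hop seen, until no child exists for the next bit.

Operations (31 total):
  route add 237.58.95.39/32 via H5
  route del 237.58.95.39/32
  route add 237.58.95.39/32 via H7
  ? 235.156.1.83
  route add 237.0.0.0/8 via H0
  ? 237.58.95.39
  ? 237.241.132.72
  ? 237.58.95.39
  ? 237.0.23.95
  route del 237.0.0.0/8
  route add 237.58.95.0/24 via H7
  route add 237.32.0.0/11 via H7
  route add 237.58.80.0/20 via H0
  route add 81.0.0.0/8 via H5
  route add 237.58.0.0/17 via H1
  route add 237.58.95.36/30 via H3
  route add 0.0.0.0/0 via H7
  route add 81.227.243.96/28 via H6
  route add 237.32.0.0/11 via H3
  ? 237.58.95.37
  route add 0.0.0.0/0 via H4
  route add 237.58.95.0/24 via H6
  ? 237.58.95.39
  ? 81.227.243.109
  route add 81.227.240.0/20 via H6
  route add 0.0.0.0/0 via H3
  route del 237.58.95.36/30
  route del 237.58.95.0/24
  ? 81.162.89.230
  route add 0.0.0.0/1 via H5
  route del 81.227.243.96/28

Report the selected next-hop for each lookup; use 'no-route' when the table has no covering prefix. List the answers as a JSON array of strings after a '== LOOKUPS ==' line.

Trace:
  + 237.58.95.39/32 (H5) depth=32
  - 237.58.95.39/32 clear@32
  + 237.58.95.39/32 (H7) depth=32
  lookup 235.156.1.83: bits 11101 walk d0:-→d1:-→d2:-→d3:-→d4:-→d5:- -> no-route
  + 237.0.0.0/8 (H0) depth=8
  lookup 237.58.95.39: bits 11101101001110100101111100100111 walk d0:-→d1:-→d2:-→d3:-→d4:-→d5:-→d6:-→d7:-→d8:H0→d9:-→d10:-→d11:-→d12:-→d13:-→d14:-→d15:-→d16:-→d17:-→d18:-→d19:-→d20:-→d21:-→d22:-→d23:-→d24:-→d25:-→d26:-→d27:-→d28:-→d29:-→d30:-→d31:-→d32:H7 -> H7
  lookup 237.241.132.72: bits 11101101 walk d0:-→d1:-→d2:-→d3:-→d4:-→d5:-→d6:-→d7:-→d8:H0 -> H0
  lookup 237.58.95.39: bits 11101101001110100101111100100111 walk d0:-→d1:-→d2:-→d3:-→d4:-→d5:-→d6:-→d7:-→d8:H0→d9:-→d10:-→d11:-→d12:-→d13:-→d14:-→d15:-→d16:-→d17:-→d18:-→d19:-→d20:-→d21:-→d22:-→d23:-→d24:-→d25:-→d26:-→d27:-→d28:-→d29:-→d30:-→d31:-→d32:H7 -> H7
  lookup 237.0.23.95: bits 1110110100 walk d0:-→d1:-→d2:-→d3:-→d4:-→d5:-→d6:-→d7:-→d8:H0→d9:-→d10:- -> H0
  - 237.0.0.0/8 clear@8
  + 237.58.95.0/24 (H7) depth=24
  + 237.32.0.0/11 (H7) depth=11
  + 237.58.80.0/20 (H0) depth=20
  + 81.0.0.0/8 (H5) depth=8
  + 237.58.0.0/17 (H1) depth=17
  + 237.58.95.36/30 (H3) depth=30
  + 0.0.0.0/0 (H7) depth=0
  + 81.227.243.96/28 (H6) depth=28
  + 237.32.0.0/11 (H3) depth=11
  lookup 237.58.95.37: bits 111011010011101001011111001001 walk d0:H7→d1:-→d2:-→d3:-→d4:-→d5:-→d6:-→d7:-→d8:-→d9:-→d10:-→d11:H3→d12:-→d13:-→d14:-→d15:-→d16:-→d17:H1→d18:-→d19:-→d20:H0→d21:-→d22:-→d23:-→d24:H7→d25:-→d26:-→d27:-→d28:-→d29:-→d30:H3 -> H3
  + 0.0.0.0/0 (H4) depth=0
  + 237.58.95.0/24 (H6) depth=24
  lookup 237.58.95.39: bits 11101101001110100101111100100111 walk d0:H4→d1:-→d2:-→d3:-→d4:-→d5:-→d6:-→d7:-→d8:-→d9:-→d10:-→d11:H3→d12:-→d13:-→d14:-→d15:-→d16:-→d17:H1→d18:-→d19:-→d20:H0→d21:-→d22:-→d23:-→d24:H6→d25:-→d26:-→d27:-→d28:-→d29:-→d30:H3→d31:-→d32:H7 -> H7
  lookup 81.227.243.109: bits 0101000111100011111100110110 walk d0:H4→d1:-→d2:-→d3:-→d4:-→d5:-→d6:-→d7:-→d8:H5→d9:-→d10:-→d11:-→d12:-→d13:-→d14:-→d15:-→d16:-→d17:-→d18:-→d19:-→d20:-→d21:-→d22:-→d23:-→d24:-→d25:-→d26:-→d27:-→d28:H6 -> H6
  + 81.227.240.0/20 (H6) depth=20
  + 0.0.0.0/0 (H3) depth=0
  - 237.58.95.36/30 clear@30
  - 237.58.95.0/24 clear@24
  lookup 81.162.89.230: bits 010100011 walk d0:H3→d1:-→d2:-→d3:-→d4:-→d5:-→d6:-→d7:-→d8:H5→d9:- -> H5
  + 0.0.0.0/1 (H5) depth=1
  - 81.227.243.96/28 clear@28

== LOOKUPS ==
["no-route","H7","H0","H7","H0","H3","H7","H6","H5"]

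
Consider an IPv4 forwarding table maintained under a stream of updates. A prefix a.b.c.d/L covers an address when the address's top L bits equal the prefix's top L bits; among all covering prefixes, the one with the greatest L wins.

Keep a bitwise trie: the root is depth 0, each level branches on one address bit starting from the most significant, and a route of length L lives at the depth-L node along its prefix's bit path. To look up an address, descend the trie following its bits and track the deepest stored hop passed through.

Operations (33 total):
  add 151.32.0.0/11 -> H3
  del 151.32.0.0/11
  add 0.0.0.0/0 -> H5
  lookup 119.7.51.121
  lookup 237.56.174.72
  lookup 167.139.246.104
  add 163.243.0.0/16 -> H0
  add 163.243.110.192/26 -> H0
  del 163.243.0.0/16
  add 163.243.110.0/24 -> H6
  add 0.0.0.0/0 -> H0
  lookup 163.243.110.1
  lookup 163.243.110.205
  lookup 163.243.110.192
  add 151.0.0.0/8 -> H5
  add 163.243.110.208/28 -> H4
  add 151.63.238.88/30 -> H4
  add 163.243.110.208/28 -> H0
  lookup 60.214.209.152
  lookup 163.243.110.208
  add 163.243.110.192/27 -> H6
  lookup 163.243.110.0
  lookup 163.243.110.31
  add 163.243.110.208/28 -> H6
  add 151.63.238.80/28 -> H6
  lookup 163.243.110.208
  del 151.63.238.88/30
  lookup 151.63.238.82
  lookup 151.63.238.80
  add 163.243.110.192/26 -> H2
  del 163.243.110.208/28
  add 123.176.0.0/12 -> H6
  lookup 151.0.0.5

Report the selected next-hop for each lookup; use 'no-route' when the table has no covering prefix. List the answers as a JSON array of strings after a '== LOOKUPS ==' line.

Apply in order:
  + 151.32.0.0/11 (H3) depth=11
  - 151.32.0.0/11 clear@11
  + 0.0.0.0/0 (H5) depth=0
  ? 119.7.51.121  path d0:H5  best=H5
  ? 237.56.174.72  path d0:H5→d1:-  best=H5
  ? 167.139.246.104  path d0:H5→d1:-→d2:-  best=H5
  + 163.243.0.0/16 (H0) depth=16
  + 163.243.110.192/26 (H0) depth=26
  - 163.243.0.0/16 clear@16
  + 163.243.110.0/24 (H6) depth=24
  + 0.0.0.0/0 (H0) depth=0
  ? 163.243.110.1  path d0:H0→d1:-→d2:-→d3:-→d4:-→d5:-→d6:-→d7:-→d8:-→d9:-→d10:-→d11:-→d12:-→d13:-→d14:-→d15:-→d16:-→d17:-→d18:-→d19:-→d20:-→d21:-→d22:-→d23:-→d24:H6  best=H6
  ? 163.243.110.205  path d0:H0→d1:-→d2:-→d3:-→d4:-→d5:-→d6:-→d7:-→d8:-→d9:-→d10:-→d11:-→d12:-→d13:-→d14:-→d15:-→d16:-→d17:-→d18:-→d19:-→d20:-→d21:-→d22:-→d23:-→d24:H6→d25:-→d26:H0  best=H0
  ? 163.243.110.192  path d0:H0→d1:-→d2:-→d3:-→d4:-→d5:-→d6:-→d7:-→d8:-→d9:-→d10:-→d11:-→d12:-→d13:-→d14:-→d15:-→d16:-→d17:-→d18:-→d19:-→d20:-→d21:-→d22:-→d23:-→d24:H6→d25:-→d26:H0  best=H0
  + 151.0.0.0/8 (H5) depth=8
  + 163.243.110.208/28 (H4) depth=28
  + 151.63.238.88/30 (H4) depth=30
  + 163.243.110.208/28 (H0) depth=28
  ? 60.214.209.152  path d0:H0  best=H0
  ? 163.243.110.208  path d0:H0→d1:-→d2:-→d3:-→d4:-→d5:-→d6:-→d7:-→d8:-→d9:-→d10:-→d11:-→d12:-→d13:-→d14:-→d15:-→d16:-→d17:-→d18:-→d19:-→d20:-→d21:-→d22:-→d23:-→d24:H6→d25:-→d26:H0→d27:-→d28:H0  best=H0
  + 163.243.110.192/27 (H6) depth=27
  ? 163.243.110.0  path d0:H0→d1:-→d2:-→d3:-→d4:-→d5:-→d6:-→d7:-→d8:-→d9:-→d10:-→d11:-→d12:-→d13:-→d14:-→d15:-→d16:-→d17:-→d18:-→d19:-→d20:-→d21:-→d22:-→d23:-→d24:H6  best=H6
  ? 163.243.110.31  path d0:H0→d1:-→d2:-→d3:-→d4:-→d5:-→d6:-→d7:-→d8:-→d9:-→d10:-→d11:-→d12:-→d13:-→d14:-→d15:-→d16:-→d17:-→d18:-→d19:-→d20:-→d21:-→d22:-→d23:-→d24:H6  best=H6
  + 163.243.110.208/28 (H6) depth=28
  + 151.63.238.80/28 (H6) depth=28
  ? 163.243.110.208  path d0:H0→d1:-→d2:-→d3:-→d4:-→d5:-→d6:-→d7:-→d8:-→d9:-→d10:-→d11:-→d12:-→d13:-→d14:-→d15:-→d16:-→d17:-→d18:-→d19:-→d20:-→d21:-→d22:-→d23:-→d24:H6→d25:-→d26:H0→d27:H6→d28:H6  best=H6
  - 151.63.238.88/30 clear@30
  ? 151.63.238.82  path d0:H0→d1:-→d2:-→d3:-→d4:-→d5:-→d6:-→d7:-→d8:H5→d9:-→d10:-→d11:-→d12:-→d13:-→d14:-→d15:-→d16:-→d17:-→d18:-→d19:-→d20:-→d21:-→d22:-→d23:-→d24:-→d25:-→d26:-→d27:-→d28:H6  best=H6
  ? 151.63.238.80  path d0:H0→d1:-→d2:-→d3:-→d4:-→d5:-→d6:-→d7:-→d8:H5→d9:-→d10:-→d11:-→d12:-→d13:-→d14:-→d15:-→d16:-→d17:-→d18:-→d19:-→d20:-→d21:-→d22:-→d23:-→d24:-→d25:-→d26:-→d27:-→d28:H6  best=H6
  + 163.243.110.192/26 (H2) depth=26
  - 163.243.110.208/28 clear@28
  + 123.176.0.0/12 (H6) depth=12
  ? 151.0.0.5  path d0:H0→d1:-→d2:-→d3:-→d4:-→d5:-→d6:-→d7:-→d8:H5→d9:-→d10:-  best=H5

== LOOKUPS ==
["H5","H5","H5","H6","H0","H0","H0","H0","H6","H6","H6","H6","H6","H5"]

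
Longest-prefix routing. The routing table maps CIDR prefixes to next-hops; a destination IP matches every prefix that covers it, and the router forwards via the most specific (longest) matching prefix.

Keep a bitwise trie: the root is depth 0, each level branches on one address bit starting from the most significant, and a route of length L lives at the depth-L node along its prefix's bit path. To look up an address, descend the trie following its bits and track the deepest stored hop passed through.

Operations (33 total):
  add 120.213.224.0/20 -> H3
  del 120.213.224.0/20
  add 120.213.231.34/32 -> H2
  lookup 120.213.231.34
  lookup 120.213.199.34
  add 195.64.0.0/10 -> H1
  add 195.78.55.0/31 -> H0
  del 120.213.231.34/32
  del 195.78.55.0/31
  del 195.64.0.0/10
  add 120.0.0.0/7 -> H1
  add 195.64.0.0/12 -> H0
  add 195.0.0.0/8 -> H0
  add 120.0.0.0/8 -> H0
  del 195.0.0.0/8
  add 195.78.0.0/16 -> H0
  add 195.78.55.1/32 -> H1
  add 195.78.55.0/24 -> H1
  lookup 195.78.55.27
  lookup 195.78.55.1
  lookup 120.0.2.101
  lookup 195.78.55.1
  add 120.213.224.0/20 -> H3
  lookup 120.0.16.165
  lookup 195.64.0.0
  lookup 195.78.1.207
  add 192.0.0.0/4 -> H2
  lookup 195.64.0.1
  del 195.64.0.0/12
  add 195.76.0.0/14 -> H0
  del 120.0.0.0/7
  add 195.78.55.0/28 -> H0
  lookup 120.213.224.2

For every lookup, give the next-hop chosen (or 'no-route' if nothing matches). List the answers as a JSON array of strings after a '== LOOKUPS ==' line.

Process each operation:
  + 120.213.224.0/20 (H3) depth=20
  del 120.213.224.0/20 (clear depth 20)
  + 120.213.231.34/32 (H2) depth=32
  Q 120.213.231.34: descend 01111000110101011110011100100010 ; hops seen [H2] ; pick H2
  Q 120.213.199.34: descend 011110001101010111 ; hops seen [∅] ; pick no-route
  + 195.64.0.0/10 (H1) depth=10
  + 195.78.55.0/31 (H0) depth=31
  del 120.213.231.34/32 (clear depth 32)
  del 195.78.55.0/31 (clear depth 31)
  del 195.64.0.0/10 (clear depth 10)
  + 120.0.0.0/7 (H1) depth=7
  + 195.64.0.0/12 (H0) depth=12
  + 195.0.0.0/8 (H0) depth=8
  + 120.0.0.0/8 (H0) depth=8
  del 195.0.0.0/8 (clear depth 8)
  + 195.78.0.0/16 (H0) depth=16
  + 195.78.55.1/32 (H1) depth=32
  + 195.78.55.0/24 (H1) depth=24
  Q 195.78.55.27: descend 110000110100111000110111000 ; hops seen [H0,H0,H1] ; pick H1
  Q 195.78.55.1: descend 11000011010011100011011100000001 ; hops seen [H0,H0,H1,H1] ; pick H1
  Q 120.0.2.101: descend 01111000 ; hops seen [H1,H0] ; pick H0
  Q 195.78.55.1: descend 11000011010011100011011100000001 ; hops seen [H0,H0,H1,H1] ; pick H1
  + 120.213.224.0/20 (H3) depth=20
  Q 120.0.16.165: descend 01111000 ; hops seen [H1,H0] ; pick H0
  Q 195.64.0.0: descend 110000110100 ; hops seen [H0] ; pick H0
  Q 195.78.1.207: descend 110000110100111000 ; hops seen [H0,H0] ; pick H0
  + 192.0.0.0/4 (H2) depth=4
  Q 195.64.0.1: descend 110000110100 ; hops seen [H2,H0] ; pick H0
  del 195.64.0.0/12 (clear depth 12)
  + 195.76.0.0/14 (H0) depth=14
  del 120.0.0.0/7 (clear depth 7)
  + 195.78.55.0/28 (H0) depth=28
  Q 120.213.224.2: descend 011110001101010111100 ; hops seen [H0,H3] ; pick H3

== LOOKUPS ==
["H2","no-route","H1","H1","H0","H1","H0","H0","H0","H0","H3"]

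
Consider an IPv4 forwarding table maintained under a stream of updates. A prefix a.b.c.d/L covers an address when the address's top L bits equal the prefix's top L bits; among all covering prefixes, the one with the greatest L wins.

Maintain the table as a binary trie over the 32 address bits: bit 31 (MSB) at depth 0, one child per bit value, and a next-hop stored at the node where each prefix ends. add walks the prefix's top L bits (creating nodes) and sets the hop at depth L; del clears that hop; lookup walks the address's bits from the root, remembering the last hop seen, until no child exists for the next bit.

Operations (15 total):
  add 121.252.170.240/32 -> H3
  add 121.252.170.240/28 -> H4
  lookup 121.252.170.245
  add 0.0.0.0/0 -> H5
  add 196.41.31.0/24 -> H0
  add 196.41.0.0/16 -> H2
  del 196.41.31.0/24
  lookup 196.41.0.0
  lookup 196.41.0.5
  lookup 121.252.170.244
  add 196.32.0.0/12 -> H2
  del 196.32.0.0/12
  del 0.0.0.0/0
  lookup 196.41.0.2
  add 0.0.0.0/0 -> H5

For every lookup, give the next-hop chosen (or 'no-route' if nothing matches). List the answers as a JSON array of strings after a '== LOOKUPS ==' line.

Trace:
  add 121.252.170.240/32 -> H3 at depth 32
  add 121.252.170.240/28 -> H4 at depth 28
  Q 121.252.170.245: descend 01111001111111001010101011110 ; hops seen [H4] ; pick H4
  add 0.0.0.0/0 -> H5 at depth 0
  add 196.41.31.0/24 -> H0 at depth 24
  add 196.41.0.0/16 -> H2 at depth 16
  del 196.41.31.0/24 (clear depth 24)
  Q 196.41.0.0: descend 1100010000101001000 ; hops seen [H5,H2] ; pick H2
  Q 196.41.0.5: descend 1100010000101001000 ; hops seen [H5,H2] ; pick H2
  Q 121.252.170.244: descend 01111001111111001010101011110 ; hops seen [H5,H4] ; pick H4
  add 196.32.0.0/12 -> H2 at depth 12
  del 196.32.0.0/12 (clear depth 12)
  del 0.0.0.0/0 (clear depth 0)
  Q 196.41.0.2: descend 1100010000101001000 ; hops seen [H2] ; pick H2
  add 0.0.0.0/0 -> H5 at depth 0

== LOOKUPS ==
["H4","H2","H2","H4","H2"]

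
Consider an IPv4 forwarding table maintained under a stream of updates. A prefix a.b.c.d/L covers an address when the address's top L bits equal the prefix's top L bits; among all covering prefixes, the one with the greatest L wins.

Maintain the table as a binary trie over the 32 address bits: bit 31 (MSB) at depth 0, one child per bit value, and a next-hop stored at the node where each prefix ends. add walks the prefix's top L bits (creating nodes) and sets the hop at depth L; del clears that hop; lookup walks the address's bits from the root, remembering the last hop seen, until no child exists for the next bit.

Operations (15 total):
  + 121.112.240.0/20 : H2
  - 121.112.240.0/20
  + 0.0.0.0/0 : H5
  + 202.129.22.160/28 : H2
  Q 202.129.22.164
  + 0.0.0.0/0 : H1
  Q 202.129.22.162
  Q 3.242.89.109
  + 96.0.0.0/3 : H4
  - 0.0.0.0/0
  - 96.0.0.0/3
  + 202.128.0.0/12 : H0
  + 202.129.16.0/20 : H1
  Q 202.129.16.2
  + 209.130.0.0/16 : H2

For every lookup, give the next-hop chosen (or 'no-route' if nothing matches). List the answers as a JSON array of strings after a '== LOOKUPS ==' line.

Process each operation:
  add 121.112.240.0/20 -> H2 at depth 20
  - 121.112.240.0/20 clear@20
  add 0.0.0.0/0 -> H5 at depth 0
  add 202.129.22.160/28 -> H2 at depth 28
  ? 202.129.22.164  path d0:H5→d1:-→d2:-→d3:-→d4:-→d5:-→d6:-→d7:-→d8:-→d9:-→d10:-→d11:-→d12:-→d13:-→d14:-→d15:-→d16:-→d17:-→d18:-→d19:-→d20:-→d21:-→d22:-→d23:-→d24:-→d25:-→d26:-→d27:-→d28:H2  best=H2
  add 0.0.0.0/0 -> H1 at depth 0
  ? 202.129.22.162  path d0:H1→d1:-→d2:-→d3:-→d4:-→d5:-→d6:-→d7:-→d8:-→d9:-→d10:-→d11:-→d12:-→d13:-→d14:-→d15:-→d16:-→d17:-→d18:-→d19:-→d20:-→d21:-→d22:-→d23:-→d24:-→d25:-→d26:-→d27:-→d28:H2  best=H2
  ? 3.242.89.109  path d0:H1→d1:-  best=H1
  add 96.0.0.0/3 -> H4 at depth 3
  - 0.0.0.0/0 clear@0
  - 96.0.0.0/3 clear@3
  add 202.128.0.0/12 -> H0 at depth 12
  add 202.129.16.0/20 -> H1 at depth 20
  ? 202.129.16.2  path d0:-→d1:-→d2:-→d3:-→d4:-→d5:-→d6:-→d7:-→d8:-→d9:-→d10:-→d11:-→d12:H0→d13:-→d14:-→d15:-→d16:-→d17:-→d18:-→d19:-→d20:H1→d21:-  best=H1
  add 209.130.0.0/16 -> H2 at depth 16

== LOOKUPS ==
["H2","H2","H1","H1"]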